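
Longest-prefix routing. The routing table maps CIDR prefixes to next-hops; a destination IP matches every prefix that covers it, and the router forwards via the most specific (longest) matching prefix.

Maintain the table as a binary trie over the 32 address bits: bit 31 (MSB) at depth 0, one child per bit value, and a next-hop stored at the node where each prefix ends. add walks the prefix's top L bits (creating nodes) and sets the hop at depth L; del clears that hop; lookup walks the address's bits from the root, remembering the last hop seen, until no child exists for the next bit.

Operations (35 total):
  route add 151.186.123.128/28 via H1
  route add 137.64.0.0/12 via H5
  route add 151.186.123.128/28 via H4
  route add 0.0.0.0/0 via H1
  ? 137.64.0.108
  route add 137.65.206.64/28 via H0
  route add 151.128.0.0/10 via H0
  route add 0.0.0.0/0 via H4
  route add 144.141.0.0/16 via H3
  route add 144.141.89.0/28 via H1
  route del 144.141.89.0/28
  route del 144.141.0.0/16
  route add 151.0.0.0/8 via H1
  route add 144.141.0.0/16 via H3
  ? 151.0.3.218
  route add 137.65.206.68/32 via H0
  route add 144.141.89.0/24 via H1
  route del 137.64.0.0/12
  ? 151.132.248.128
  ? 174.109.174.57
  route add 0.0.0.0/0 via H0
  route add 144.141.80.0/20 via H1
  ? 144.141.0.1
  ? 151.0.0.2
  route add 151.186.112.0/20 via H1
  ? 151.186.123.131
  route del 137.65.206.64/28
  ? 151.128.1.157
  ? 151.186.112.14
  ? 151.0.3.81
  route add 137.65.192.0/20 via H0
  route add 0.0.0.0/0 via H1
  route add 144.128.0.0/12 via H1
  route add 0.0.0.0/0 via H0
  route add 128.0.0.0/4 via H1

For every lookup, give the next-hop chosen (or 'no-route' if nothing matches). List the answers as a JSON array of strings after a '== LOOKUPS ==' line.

Apply in order:
  add 151.186.123.128/28 -> H1 at depth 28
  add 137.64.0.0/12 -> H5 at depth 12
  add 151.186.123.128/28 -> H4 at depth 28
  add 0.0.0.0/0 -> H1 at depth 0
  Q 137.64.0.108: descend 100010010100 ; hops seen [H1,H5] ; pick H5
  add 137.65.206.64/28 -> H0 at depth 28
  add 151.128.0.0/10 -> H0 at depth 10
  add 0.0.0.0/0 -> H4 at depth 0
  add 144.141.0.0/16 -> H3 at depth 16
  add 144.141.89.0/28 -> H1 at depth 28
  - 144.141.89.0/28 clear@28
  - 144.141.0.0/16 clear@16
  add 151.0.0.0/8 -> H1 at depth 8
  add 144.141.0.0/16 -> H3 at depth 16
  Q 151.0.3.218: descend 10010111 ; hops seen [H4,H1] ; pick H1
  add 137.65.206.68/32 -> H0 at depth 32
  add 144.141.89.0/24 -> H1 at depth 24
  - 137.64.0.0/12 clear@12
  Q 151.132.248.128: descend 1001011110 ; hops seen [H4,H1,H0] ; pick H0
  Q 174.109.174.57: descend 10 ; hops seen [H4] ; pick H4
  add 0.0.0.0/0 -> H0 at depth 0
  add 144.141.80.0/20 -> H1 at depth 20
  Q 144.141.0.1: descend 10010000100011010 ; hops seen [H0,H3] ; pick H3
  Q 151.0.0.2: descend 10010111 ; hops seen [H0,H1] ; pick H1
  add 151.186.112.0/20 -> H1 at depth 20
  Q 151.186.123.131: descend 1001011110111010011110111000 ; hops seen [H0,H1,H0,H1,H4] ; pick H4
  - 137.65.206.64/28 clear@28
  Q 151.128.1.157: descend 1001011110 ; hops seen [H0,H1,H0] ; pick H0
  Q 151.186.112.14: descend 10010111101110100111 ; hops seen [H0,H1,H0,H1] ; pick H1
  Q 151.0.3.81: descend 10010111 ; hops seen [H0,H1] ; pick H1
  add 137.65.192.0/20 -> H0 at depth 20
  add 0.0.0.0/0 -> H1 at depth 0
  add 144.128.0.0/12 -> H1 at depth 12
  add 0.0.0.0/0 -> H0 at depth 0
  add 128.0.0.0/4 -> H1 at depth 4

== LOOKUPS ==
["H5","H1","H0","H4","H3","H1","H4","H0","H1","H1"]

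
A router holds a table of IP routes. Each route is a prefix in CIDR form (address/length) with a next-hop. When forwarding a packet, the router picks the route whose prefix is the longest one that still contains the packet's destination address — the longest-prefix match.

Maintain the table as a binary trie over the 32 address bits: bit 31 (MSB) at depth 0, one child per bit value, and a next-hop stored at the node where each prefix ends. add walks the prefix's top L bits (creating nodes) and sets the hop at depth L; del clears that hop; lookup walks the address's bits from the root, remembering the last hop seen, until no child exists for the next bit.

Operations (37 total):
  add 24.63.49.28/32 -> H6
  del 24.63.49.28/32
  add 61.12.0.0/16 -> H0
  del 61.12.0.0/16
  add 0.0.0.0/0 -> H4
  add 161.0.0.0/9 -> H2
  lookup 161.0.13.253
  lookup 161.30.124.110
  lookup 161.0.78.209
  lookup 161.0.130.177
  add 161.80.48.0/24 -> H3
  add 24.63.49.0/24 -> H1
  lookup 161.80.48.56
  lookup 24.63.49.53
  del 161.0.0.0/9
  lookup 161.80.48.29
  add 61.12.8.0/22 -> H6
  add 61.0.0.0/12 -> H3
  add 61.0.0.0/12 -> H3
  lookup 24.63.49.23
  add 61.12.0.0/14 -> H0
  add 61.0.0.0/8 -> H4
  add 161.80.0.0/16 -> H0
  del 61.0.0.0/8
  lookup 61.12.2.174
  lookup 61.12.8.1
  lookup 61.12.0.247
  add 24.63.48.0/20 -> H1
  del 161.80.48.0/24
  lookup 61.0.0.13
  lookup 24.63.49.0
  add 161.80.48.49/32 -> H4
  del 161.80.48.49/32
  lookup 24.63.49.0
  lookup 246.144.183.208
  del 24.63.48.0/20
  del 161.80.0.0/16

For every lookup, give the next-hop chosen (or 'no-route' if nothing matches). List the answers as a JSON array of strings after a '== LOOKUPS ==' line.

Trace:
  add 24.63.49.28/32 -> H6 at depth 32
  - 24.63.49.28/32 clear@32
  add 61.12.0.0/16 -> H0 at depth 16
  - 61.12.0.0/16 clear@16
  add 0.0.0.0/0 -> H4 at depth 0
  add 161.0.0.0/9 -> H2 at depth 9
  ? 161.0.13.253  path d0:H4→d1:-→d2:-→d3:-→d4:-→d5:-→d6:-→d7:-→d8:-→d9:H2  best=H2
  ? 161.30.124.110  path d0:H4→d1:-→d2:-→d3:-→d4:-→d5:-→d6:-→d7:-→d8:-→d9:H2  best=H2
  ? 161.0.78.209  path d0:H4→d1:-→d2:-→d3:-→d4:-→d5:-→d6:-→d7:-→d8:-→d9:H2  best=H2
  ? 161.0.130.177  path d0:H4→d1:-→d2:-→d3:-→d4:-→d5:-→d6:-→d7:-→d8:-→d9:H2  best=H2
  add 161.80.48.0/24 -> H3 at depth 24
  add 24.63.49.0/24 -> H1 at depth 24
  ? 161.80.48.56  path d0:H4→d1:-→d2:-→d3:-→d4:-→d5:-→d6:-→d7:-→d8:-→d9:H2→d10:-→d11:-→d12:-→d13:-→d14:-→d15:-→d16:-→d17:-→d18:-→d19:-→d20:-→d21:-→d22:-→d23:-→d24:H3  best=H3
  ? 24.63.49.53  path d0:H4→d1:-→d2:-→d3:-→d4:-→d5:-→d6:-→d7:-→d8:-→d9:-→d10:-→d11:-→d12:-→d13:-→d14:-→d15:-→d16:-→d17:-→d18:-→d19:-→d20:-→d21:-→d22:-→d23:-→d24:H1→d25:-→d26:-  best=H1
  - 161.0.0.0/9 clear@9
  ? 161.80.48.29  path d0:H4→d1:-→d2:-→d3:-→d4:-→d5:-→d6:-→d7:-→d8:-→d9:-→d10:-→d11:-→d12:-→d13:-→d14:-→d15:-→d16:-→d17:-→d18:-→d19:-→d20:-→d21:-→d22:-→d23:-→d24:H3  best=H3
  add 61.12.8.0/22 -> H6 at depth 22
  add 61.0.0.0/12 -> H3 at depth 12
  add 61.0.0.0/12 -> H3 at depth 12
  ? 24.63.49.23  path d0:H4→d1:-→d2:-→d3:-→d4:-→d5:-→d6:-→d7:-→d8:-→d9:-→d10:-→d11:-→d12:-→d13:-→d14:-→d15:-→d16:-→d17:-→d18:-→d19:-→d20:-→d21:-→d22:-→d23:-→d24:H1→d25:-→d26:-→d27:-→d28:-  best=H1
  add 61.12.0.0/14 -> H0 at depth 14
  add 61.0.0.0/8 -> H4 at depth 8
  add 161.80.0.0/16 -> H0 at depth 16
  - 61.0.0.0/8 clear@8
  ? 61.12.2.174  path d0:H4→d1:-→d2:-→d3:-→d4:-→d5:-→d6:-→d7:-→d8:-→d9:-→d10:-→d11:-→d12:H3→d13:-→d14:H0→d15:-→d16:-→d17:-→d18:-→d19:-→d20:-  best=H0
  ? 61.12.8.1  path d0:H4→d1:-→d2:-→d3:-→d4:-→d5:-→d6:-→d7:-→d8:-→d9:-→d10:-→d11:-→d12:H3→d13:-→d14:H0→d15:-→d16:-→d17:-→d18:-→d19:-→d20:-→d21:-→d22:H6  best=H6
  ? 61.12.0.247  path d0:H4→d1:-→d2:-→d3:-→d4:-→d5:-→d6:-→d7:-→d8:-→d9:-→d10:-→d11:-→d12:H3→d13:-→d14:H0→d15:-→d16:-→d17:-→d18:-→d19:-→d20:-  best=H0
  add 24.63.48.0/20 -> H1 at depth 20
  - 161.80.48.0/24 clear@24
  ? 61.0.0.13  path d0:H4→d1:-→d2:-→d3:-→d4:-→d5:-→d6:-→d7:-→d8:-→d9:-→d10:-→d11:-→d12:H3  best=H3
  ? 24.63.49.0  path d0:H4→d1:-→d2:-→d3:-→d4:-→d5:-→d6:-→d7:-→d8:-→d9:-→d10:-→d11:-→d12:-→d13:-→d14:-→d15:-→d16:-→d17:-→d18:-→d19:-→d20:H1→d21:-→d22:-→d23:-→d24:H1→d25:-→d26:-→d27:-  best=H1
  add 161.80.48.49/32 -> H4 at depth 32
  - 161.80.48.49/32 clear@32
  ? 24.63.49.0  path d0:H4→d1:-→d2:-→d3:-→d4:-→d5:-→d6:-→d7:-→d8:-→d9:-→d10:-→d11:-→d12:-→d13:-→d14:-→d15:-→d16:-→d17:-→d18:-→d19:-→d20:H1→d21:-→d22:-→d23:-→d24:H1→d25:-→d26:-→d27:-  best=H1
  ? 246.144.183.208  path d0:H4→d1:-  best=H4
  - 24.63.48.0/20 clear@20
  - 161.80.0.0/16 clear@16

== LOOKUPS ==
["H2","H2","H2","H2","H3","H1","H3","H1","H0","H6","H0","H3","H1","H1","H4"]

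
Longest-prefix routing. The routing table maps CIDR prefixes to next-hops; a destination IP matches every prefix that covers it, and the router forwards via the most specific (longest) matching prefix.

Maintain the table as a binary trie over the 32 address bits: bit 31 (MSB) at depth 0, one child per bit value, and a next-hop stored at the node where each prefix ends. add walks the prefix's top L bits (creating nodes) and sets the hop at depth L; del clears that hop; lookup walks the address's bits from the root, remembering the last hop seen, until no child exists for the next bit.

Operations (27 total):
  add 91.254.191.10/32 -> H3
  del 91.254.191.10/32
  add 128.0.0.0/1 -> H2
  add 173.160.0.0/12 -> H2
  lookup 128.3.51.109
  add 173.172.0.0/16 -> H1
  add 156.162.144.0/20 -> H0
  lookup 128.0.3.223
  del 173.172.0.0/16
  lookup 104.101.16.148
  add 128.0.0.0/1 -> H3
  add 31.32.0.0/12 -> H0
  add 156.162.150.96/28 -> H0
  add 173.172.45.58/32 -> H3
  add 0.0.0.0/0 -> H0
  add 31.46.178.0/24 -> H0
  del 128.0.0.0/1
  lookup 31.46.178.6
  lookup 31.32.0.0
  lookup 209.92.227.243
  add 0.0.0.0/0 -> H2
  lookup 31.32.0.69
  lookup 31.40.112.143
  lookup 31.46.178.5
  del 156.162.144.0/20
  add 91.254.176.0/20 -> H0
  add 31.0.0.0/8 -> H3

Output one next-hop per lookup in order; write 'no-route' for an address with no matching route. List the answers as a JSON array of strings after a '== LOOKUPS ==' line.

Process each operation:
  + 91.254.191.10/32 (H3) depth=32
  - 91.254.191.10/32 clear@32
  + 128.0.0.0/1 (H2) depth=1
  + 173.160.0.0/12 (H2) depth=12
  ? 128.3.51.109  path d0:-→d1:H2→d2:-  best=H2
  + 173.172.0.0/16 (H1) depth=16
  + 156.162.144.0/20 (H0) depth=20
  ? 128.0.3.223  path d0:-→d1:H2→d2:-→d3:-  best=H2
  - 173.172.0.0/16 clear@16
  ? 104.101.16.148  path d0:-→d1:-→d2:-  best=no-route
  + 128.0.0.0/1 (H3) depth=1
  + 31.32.0.0/12 (H0) depth=12
  + 156.162.150.96/28 (H0) depth=28
  + 173.172.45.58/32 (H3) depth=32
  + 0.0.0.0/0 (H0) depth=0
  + 31.46.178.0/24 (H0) depth=24
  - 128.0.0.0/1 clear@1
  ? 31.46.178.6  path d0:H0→d1:-→d2:-→d3:-→d4:-→d5:-→d6:-→d7:-→d8:-→d9:-→d10:-→d11:-→d12:H0→d13:-→d14:-→d15:-→d16:-→d17:-→d18:-→d19:-→d20:-→d21:-→d22:-→d23:-→d24:H0  best=H0
  ? 31.32.0.0  path d0:H0→d1:-→d2:-→d3:-→d4:-→d5:-→d6:-→d7:-→d8:-→d9:-→d10:-→d11:-→d12:H0  best=H0
  ? 209.92.227.243  path d0:H0→d1:-  best=H0
  + 0.0.0.0/0 (H2) depth=0
  ? 31.32.0.69  path d0:H2→d1:-→d2:-→d3:-→d4:-→d5:-→d6:-→d7:-→d8:-→d9:-→d10:-→d11:-→d12:H0  best=H0
  ? 31.40.112.143  path d0:H2→d1:-→d2:-→d3:-→d4:-→d5:-→d6:-→d7:-→d8:-→d9:-→d10:-→d11:-→d12:H0→d13:-  best=H0
  ? 31.46.178.5  path d0:H2→d1:-→d2:-→d3:-→d4:-→d5:-→d6:-→d7:-→d8:-→d9:-→d10:-→d11:-→d12:H0→d13:-→d14:-→d15:-→d16:-→d17:-→d18:-→d19:-→d20:-→d21:-→d22:-→d23:-→d24:H0  best=H0
  - 156.162.144.0/20 clear@20
  + 91.254.176.0/20 (H0) depth=20
  + 31.0.0.0/8 (H3) depth=8

== LOOKUPS ==
["H2","H2","no-route","H0","H0","H0","H0","H0","H0"]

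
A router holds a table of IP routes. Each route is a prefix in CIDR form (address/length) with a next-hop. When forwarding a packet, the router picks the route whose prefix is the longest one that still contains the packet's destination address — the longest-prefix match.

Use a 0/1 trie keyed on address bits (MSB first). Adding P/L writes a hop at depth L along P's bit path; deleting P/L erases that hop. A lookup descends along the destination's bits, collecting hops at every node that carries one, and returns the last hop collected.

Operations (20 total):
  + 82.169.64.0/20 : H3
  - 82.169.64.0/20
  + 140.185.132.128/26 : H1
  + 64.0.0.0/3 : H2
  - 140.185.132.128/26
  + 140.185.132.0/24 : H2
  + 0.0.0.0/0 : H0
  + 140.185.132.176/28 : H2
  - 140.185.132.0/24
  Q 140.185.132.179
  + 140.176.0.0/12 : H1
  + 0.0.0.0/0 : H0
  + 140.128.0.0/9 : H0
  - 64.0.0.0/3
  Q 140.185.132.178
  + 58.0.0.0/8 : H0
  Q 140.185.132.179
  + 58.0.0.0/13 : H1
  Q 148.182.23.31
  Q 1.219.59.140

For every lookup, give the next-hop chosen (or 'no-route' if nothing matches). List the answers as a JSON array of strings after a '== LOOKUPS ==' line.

Trace:
  + 82.169.64.0/20 (H3) depth=20
  del 82.169.64.0/20 (clear depth 20)
  + 140.185.132.128/26 (H1) depth=26
  + 64.0.0.0/3 (H2) depth=3
  del 140.185.132.128/26 (clear depth 26)
  + 140.185.132.0/24 (H2) depth=24
  + 0.0.0.0/0 (H0) depth=0
  + 140.185.132.176/28 (H2) depth=28
  del 140.185.132.0/24 (clear depth 24)
  ? 140.185.132.179  path d0:H0→d1:-→d2:-→d3:-→d4:-→d5:-→d6:-→d7:-→d8:-→d9:-→d10:-→d11:-→d12:-→d13:-→d14:-→d15:-→d16:-→d17:-→d18:-→d19:-→d20:-→d21:-→d22:-→d23:-→d24:-→d25:-→d26:-→d27:-→d28:H2  best=H2
  + 140.176.0.0/12 (H1) depth=12
  + 0.0.0.0/0 (H0) depth=0
  + 140.128.0.0/9 (H0) depth=9
  del 64.0.0.0/3 (clear depth 3)
  ? 140.185.132.178  path d0:H0→d1:-→d2:-→d3:-→d4:-→d5:-→d6:-→d7:-→d8:-→d9:H0→d10:-→d11:-→d12:H1→d13:-→d14:-→d15:-→d16:-→d17:-→d18:-→d19:-→d20:-→d21:-→d22:-→d23:-→d24:-→d25:-→d26:-→d27:-→d28:H2  best=H2
  + 58.0.0.0/8 (H0) depth=8
  ? 140.185.132.179  path d0:H0→d1:-→d2:-→d3:-→d4:-→d5:-→d6:-→d7:-→d8:-→d9:H0→d10:-→d11:-→d12:H1→d13:-→d14:-→d15:-→d16:-→d17:-→d18:-→d19:-→d20:-→d21:-→d22:-→d23:-→d24:-→d25:-→d26:-→d27:-→d28:H2  best=H2
  + 58.0.0.0/13 (H1) depth=13
  ? 148.182.23.31  path d0:H0→d1:-→d2:-→d3:-  best=H0
  ? 1.219.59.140  path d0:H0→d1:-→d2:-  best=H0

== LOOKUPS ==
["H2","H2","H2","H0","H0"]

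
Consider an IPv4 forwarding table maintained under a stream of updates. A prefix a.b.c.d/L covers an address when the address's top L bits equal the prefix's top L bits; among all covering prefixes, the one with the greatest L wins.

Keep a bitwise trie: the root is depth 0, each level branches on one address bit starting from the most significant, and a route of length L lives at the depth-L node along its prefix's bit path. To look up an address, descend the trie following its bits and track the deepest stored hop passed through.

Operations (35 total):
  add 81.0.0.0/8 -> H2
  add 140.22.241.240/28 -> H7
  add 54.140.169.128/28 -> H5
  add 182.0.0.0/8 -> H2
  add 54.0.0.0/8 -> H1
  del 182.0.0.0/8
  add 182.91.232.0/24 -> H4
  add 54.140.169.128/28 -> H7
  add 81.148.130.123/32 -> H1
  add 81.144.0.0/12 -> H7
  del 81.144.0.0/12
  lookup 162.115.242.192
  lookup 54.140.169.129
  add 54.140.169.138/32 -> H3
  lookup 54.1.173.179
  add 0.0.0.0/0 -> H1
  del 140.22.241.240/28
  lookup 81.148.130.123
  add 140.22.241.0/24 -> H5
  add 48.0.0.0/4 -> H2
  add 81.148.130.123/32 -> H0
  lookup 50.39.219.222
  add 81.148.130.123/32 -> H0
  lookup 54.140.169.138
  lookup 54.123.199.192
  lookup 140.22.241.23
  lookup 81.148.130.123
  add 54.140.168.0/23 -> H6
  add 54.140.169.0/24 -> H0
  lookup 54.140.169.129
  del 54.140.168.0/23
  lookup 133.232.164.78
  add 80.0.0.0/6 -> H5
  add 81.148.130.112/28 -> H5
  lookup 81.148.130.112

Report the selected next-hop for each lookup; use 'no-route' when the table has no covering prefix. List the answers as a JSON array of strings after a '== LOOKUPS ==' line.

Process each operation:
  + 81.0.0.0/8 (H2) depth=8
  + 140.22.241.240/28 (H7) depth=28
  + 54.140.169.128/28 (H5) depth=28
  + 182.0.0.0/8 (H2) depth=8
  + 54.0.0.0/8 (H1) depth=8
  - 182.0.0.0/8 clear@8
  + 182.91.232.0/24 (H4) depth=24
  + 54.140.169.128/28 (H7) depth=28
  + 81.148.130.123/32 (H1) depth=32
  + 81.144.0.0/12 (H7) depth=12
  - 81.144.0.0/12 clear@12
  lookup 162.115.242.192: bits 101 walk d0:-→d1:-→d2:-→d3:- -> no-route
  lookup 54.140.169.129: bits 0011011010001100101010011000 walk d0:-→d1:-→d2:-→d3:-→d4:-→d5:-→d6:-→d7:-→d8:H1→d9:-→d10:-→d11:-→d12:-→d13:-→d14:-→d15:-→d16:-→d17:-→d18:-→d19:-→d20:-→d21:-→d22:-→d23:-→d24:-→d25:-→d26:-→d27:-→d28:H7 -> H7
  + 54.140.169.138/32 (H3) depth=32
  lookup 54.1.173.179: bits 00110110 walk d0:-→d1:-→d2:-→d3:-→d4:-→d5:-→d6:-→d7:-→d8:H1 -> H1
  + 0.0.0.0/0 (H1) depth=0
  - 140.22.241.240/28 clear@28
  lookup 81.148.130.123: bits 01010001100101001000001001111011 walk d0:H1→d1:-→d2:-→d3:-→d4:-→d5:-→d6:-→d7:-→d8:H2→d9:-→d10:-→d11:-→d12:-→d13:-→d14:-→d15:-→d16:-→d17:-→d18:-→d19:-→d20:-→d21:-→d22:-→d23:-→d24:-→d25:-→d26:-→d27:-→d28:-→d29:-→d30:-→d31:-→d32:H1 -> H1
  + 140.22.241.0/24 (H5) depth=24
  + 48.0.0.0/4 (H2) depth=4
  + 81.148.130.123/32 (H0) depth=32
  lookup 50.39.219.222: bits 00110 walk d0:H1→d1:-→d2:-→d3:-→d4:H2→d5:- -> H2
  + 81.148.130.123/32 (H0) depth=32
  lookup 54.140.169.138: bits 00110110100011001010100110001010 walk d0:H1→d1:-→d2:-→d3:-→d4:H2→d5:-→d6:-→d7:-→d8:H1→d9:-→d10:-→d11:-→d12:-→d13:-→d14:-→d15:-→d16:-→d17:-→d18:-→d19:-→d20:-→d21:-→d22:-→d23:-→d24:-→d25:-→d26:-→d27:-→d28:H7→d29:-→d30:-→d31:-→d32:H3 -> H3
  lookup 54.123.199.192: bits 00110110 walk d0:H1→d1:-→d2:-→d3:-→d4:H2→d5:-→d6:-→d7:-→d8:H1 -> H1
  lookup 140.22.241.23: bits 100011000001011011110001 walk d0:H1→d1:-→d2:-→d3:-→d4:-→d5:-→d6:-→d7:-→d8:-→d9:-→d10:-→d11:-→d12:-→d13:-→d14:-→d15:-→d16:-→d17:-→d18:-→d19:-→d20:-→d21:-→d22:-→d23:-→d24:H5 -> H5
  lookup 81.148.130.123: bits 01010001100101001000001001111011 walk d0:H1→d1:-→d2:-→d3:-→d4:-→d5:-→d6:-→d7:-→d8:H2→d9:-→d10:-→d11:-→d12:-→d13:-→d14:-→d15:-→d16:-→d17:-→d18:-→d19:-→d20:-→d21:-→d22:-→d23:-→d24:-→d25:-→d26:-→d27:-→d28:-→d29:-→d30:-→d31:-→d32:H0 -> H0
  + 54.140.168.0/23 (H6) depth=23
  + 54.140.169.0/24 (H0) depth=24
  lookup 54.140.169.129: bits 0011011010001100101010011000 walk d0:H1→d1:-→d2:-→d3:-→d4:H2→d5:-→d6:-→d7:-→d8:H1→d9:-→d10:-→d11:-→d12:-→d13:-→d14:-→d15:-→d16:-→d17:-→d18:-→d19:-→d20:-→d21:-→d22:-→d23:H6→d24:H0→d25:-→d26:-→d27:-→d28:H7 -> H7
  - 54.140.168.0/23 clear@23
  lookup 133.232.164.78: bits 1000 walk d0:H1→d1:-→d2:-→d3:-→d4:- -> H1
  + 80.0.0.0/6 (H5) depth=6
  + 81.148.130.112/28 (H5) depth=28
  lookup 81.148.130.112: bits 0101000110010100100000100111 walk d0:H1→d1:-→d2:-→d3:-→d4:-→d5:-→d6:H5→d7:-→d8:H2→d9:-→d10:-→d11:-→d12:-→d13:-→d14:-→d15:-→d16:-→d17:-→d18:-→d19:-→d20:-→d21:-→d22:-→d23:-→d24:-→d25:-→d26:-→d27:-→d28:H5 -> H5

== LOOKUPS ==
["no-route","H7","H1","H1","H2","H3","H1","H5","H0","H7","H1","H5"]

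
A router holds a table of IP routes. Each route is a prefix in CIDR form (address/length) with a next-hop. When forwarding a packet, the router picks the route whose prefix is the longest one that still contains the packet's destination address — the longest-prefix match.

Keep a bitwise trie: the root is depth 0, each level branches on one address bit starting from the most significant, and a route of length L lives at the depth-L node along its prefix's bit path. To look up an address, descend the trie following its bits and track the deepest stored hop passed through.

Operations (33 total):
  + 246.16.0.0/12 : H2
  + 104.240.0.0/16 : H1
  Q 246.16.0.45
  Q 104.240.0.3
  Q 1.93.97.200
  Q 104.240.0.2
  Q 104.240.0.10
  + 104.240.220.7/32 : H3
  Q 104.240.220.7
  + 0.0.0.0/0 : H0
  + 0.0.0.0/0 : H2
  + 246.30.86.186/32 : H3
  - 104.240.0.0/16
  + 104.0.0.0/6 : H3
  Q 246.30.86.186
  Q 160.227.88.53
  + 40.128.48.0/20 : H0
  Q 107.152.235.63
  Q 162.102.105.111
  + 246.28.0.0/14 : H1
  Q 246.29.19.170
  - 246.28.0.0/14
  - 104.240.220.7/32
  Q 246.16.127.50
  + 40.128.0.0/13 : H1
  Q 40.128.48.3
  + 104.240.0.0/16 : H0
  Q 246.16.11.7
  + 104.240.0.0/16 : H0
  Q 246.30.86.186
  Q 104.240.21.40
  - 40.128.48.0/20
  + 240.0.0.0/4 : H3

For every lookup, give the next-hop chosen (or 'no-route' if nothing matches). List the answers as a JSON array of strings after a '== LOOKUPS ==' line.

Trace:
  add 246.16.0.0/12 -> H2 at depth 12
  add 104.240.0.0/16 -> H1 at depth 16
  Q 246.16.0.45: descend 111101100001 ; hops seen [H2] ; pick H2
  Q 104.240.0.3: descend 0110100011110000 ; hops seen [H1] ; pick H1
  Q 1.93.97.200: descend 0 ; hops seen [∅] ; pick no-route
  Q 104.240.0.2: descend 0110100011110000 ; hops seen [H1] ; pick H1
  Q 104.240.0.10: descend 0110100011110000 ; hops seen [H1] ; pick H1
  add 104.240.220.7/32 -> H3 at depth 32
  Q 104.240.220.7: descend 01101000111100001101110000000111 ; hops seen [H1,H3] ; pick H3
  add 0.0.0.0/0 -> H0 at depth 0
  add 0.0.0.0/0 -> H2 at depth 0
  add 246.30.86.186/32 -> H3 at depth 32
  - 104.240.0.0/16 clear@16
  add 104.0.0.0/6 -> H3 at depth 6
  Q 246.30.86.186: descend 11110110000111100101011010111010 ; hops seen [H2,H2,H3] ; pick H3
  Q 160.227.88.53: descend 1 ; hops seen [H2] ; pick H2
  add 40.128.48.0/20 -> H0 at depth 20
  Q 107.152.235.63: descend 011010 ; hops seen [H2,H3] ; pick H3
  Q 162.102.105.111: descend 1 ; hops seen [H2] ; pick H2
  add 246.28.0.0/14 -> H1 at depth 14
  Q 246.29.19.170: descend 11110110000111 ; hops seen [H2,H2,H1] ; pick H1
  - 246.28.0.0/14 clear@14
  - 104.240.220.7/32 clear@32
  Q 246.16.127.50: descend 111101100001 ; hops seen [H2,H2] ; pick H2
  add 40.128.0.0/13 -> H1 at depth 13
  Q 40.128.48.3: descend 00101000100000000011 ; hops seen [H2,H1,H0] ; pick H0
  add 104.240.0.0/16 -> H0 at depth 16
  Q 246.16.11.7: descend 111101100001 ; hops seen [H2,H2] ; pick H2
  add 104.240.0.0/16 -> H0 at depth 16
  Q 246.30.86.186: descend 11110110000111100101011010111010 ; hops seen [H2,H2,H3] ; pick H3
  Q 104.240.21.40: descend 0110100011110000 ; hops seen [H2,H3,H0] ; pick H0
  - 40.128.48.0/20 clear@20
  add 240.0.0.0/4 -> H3 at depth 4

== LOOKUPS ==
["H2","H1","no-route","H1","H1","H3","H3","H2","H3","H2","H1","H2","H0","H2","H3","H0"]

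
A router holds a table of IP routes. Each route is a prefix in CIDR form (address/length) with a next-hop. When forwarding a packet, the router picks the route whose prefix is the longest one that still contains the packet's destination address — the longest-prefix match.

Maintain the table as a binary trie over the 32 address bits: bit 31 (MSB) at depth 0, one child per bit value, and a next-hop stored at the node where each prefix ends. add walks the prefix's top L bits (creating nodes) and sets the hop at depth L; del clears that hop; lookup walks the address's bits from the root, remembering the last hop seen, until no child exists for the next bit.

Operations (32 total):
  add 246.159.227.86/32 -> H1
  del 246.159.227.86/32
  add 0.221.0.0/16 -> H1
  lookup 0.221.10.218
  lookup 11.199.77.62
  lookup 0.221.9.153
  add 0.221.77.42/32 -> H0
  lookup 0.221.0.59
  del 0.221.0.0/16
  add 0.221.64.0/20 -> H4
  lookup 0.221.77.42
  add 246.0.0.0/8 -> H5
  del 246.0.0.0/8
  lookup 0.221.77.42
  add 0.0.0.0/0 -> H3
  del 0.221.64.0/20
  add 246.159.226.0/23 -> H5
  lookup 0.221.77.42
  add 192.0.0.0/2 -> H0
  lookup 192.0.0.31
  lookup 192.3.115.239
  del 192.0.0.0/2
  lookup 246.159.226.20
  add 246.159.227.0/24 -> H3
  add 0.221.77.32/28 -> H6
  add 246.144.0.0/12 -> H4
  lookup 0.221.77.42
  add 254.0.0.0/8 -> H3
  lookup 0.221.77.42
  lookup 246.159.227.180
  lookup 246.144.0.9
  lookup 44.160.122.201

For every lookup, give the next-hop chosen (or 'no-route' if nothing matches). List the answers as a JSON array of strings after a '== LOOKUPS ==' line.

Trace:
  + 246.159.227.86/32 (H1) depth=32
  del 246.159.227.86/32 (clear depth 32)
  + 0.221.0.0/16 (H1) depth=16
  ? 0.221.10.218  path d0:-→d1:-→d2:-→d3:-→d4:-→d5:-→d6:-→d7:-→d8:-→d9:-→d10:-→d11:-→d12:-→d13:-→d14:-→d15:-→d16:H1  best=H1
  ? 11.199.77.62  path d0:-→d1:-→d2:-→d3:-→d4:-  best=no-route
  ? 0.221.9.153  path d0:-→d1:-→d2:-→d3:-→d4:-→d5:-→d6:-→d7:-→d8:-→d9:-→d10:-→d11:-→d12:-→d13:-→d14:-→d15:-→d16:H1  best=H1
  + 0.221.77.42/32 (H0) depth=32
  ? 0.221.0.59  path d0:-→d1:-→d2:-→d3:-→d4:-→d5:-→d6:-→d7:-→d8:-→d9:-→d10:-→d11:-→d12:-→d13:-→d14:-→d15:-→d16:H1→d17:-  best=H1
  del 0.221.0.0/16 (clear depth 16)
  + 0.221.64.0/20 (H4) depth=20
  ? 0.221.77.42  path d0:-→d1:-→d2:-→d3:-→d4:-→d5:-→d6:-→d7:-→d8:-→d9:-→d10:-→d11:-→d12:-→d13:-→d14:-→d15:-→d16:-→d17:-→d18:-→d19:-→d20:H4→d21:-→d22:-→d23:-→d24:-→d25:-→d26:-→d27:-→d28:-→d29:-→d30:-→d31:-→d32:H0  best=H0
  + 246.0.0.0/8 (H5) depth=8
  del 246.0.0.0/8 (clear depth 8)
  ? 0.221.77.42  path d0:-→d1:-→d2:-→d3:-→d4:-→d5:-→d6:-→d7:-→d8:-→d9:-→d10:-→d11:-→d12:-→d13:-→d14:-→d15:-→d16:-→d17:-→d18:-→d19:-→d20:H4→d21:-→d22:-→d23:-→d24:-→d25:-→d26:-→d27:-→d28:-→d29:-→d30:-→d31:-→d32:H0  best=H0
  + 0.0.0.0/0 (H3) depth=0
  del 0.221.64.0/20 (clear depth 20)
  + 246.159.226.0/23 (H5) depth=23
  ? 0.221.77.42  path d0:H3→d1:-→d2:-→d3:-→d4:-→d5:-→d6:-→d7:-→d8:-→d9:-→d10:-→d11:-→d12:-→d13:-→d14:-→d15:-→d16:-→d17:-→d18:-→d19:-→d20:-→d21:-→d22:-→d23:-→d24:-→d25:-→d26:-→d27:-→d28:-→d29:-→d30:-→d31:-→d32:H0  best=H0
  + 192.0.0.0/2 (H0) depth=2
  ? 192.0.0.31  path d0:H3→d1:-→d2:H0  best=H0
  ? 192.3.115.239  path d0:H3→d1:-→d2:H0  best=H0
  del 192.0.0.0/2 (clear depth 2)
  ? 246.159.226.20  path d0:H3→d1:-→d2:-→d3:-→d4:-→d5:-→d6:-→d7:-→d8:-→d9:-→d10:-→d11:-→d12:-→d13:-→d14:-→d15:-→d16:-→d17:-→d18:-→d19:-→d20:-→d21:-→d22:-→d23:H5  best=H5
  + 246.159.227.0/24 (H3) depth=24
  + 0.221.77.32/28 (H6) depth=28
  + 246.144.0.0/12 (H4) depth=12
  ? 0.221.77.42  path d0:H3→d1:-→d2:-→d3:-→d4:-→d5:-→d6:-→d7:-→d8:-→d9:-→d10:-→d11:-→d12:-→d13:-→d14:-→d15:-→d16:-→d17:-→d18:-→d19:-→d20:-→d21:-→d22:-→d23:-→d24:-→d25:-→d26:-→d27:-→d28:H6→d29:-→d30:-→d31:-→d32:H0  best=H0
  + 254.0.0.0/8 (H3) depth=8
  ? 0.221.77.42  path d0:H3→d1:-→d2:-→d3:-→d4:-→d5:-→d6:-→d7:-→d8:-→d9:-→d10:-→d11:-→d12:-→d13:-→d14:-→d15:-→d16:-→d17:-→d18:-→d19:-→d20:-→d21:-→d22:-→d23:-→d24:-→d25:-→d26:-→d27:-→d28:H6→d29:-→d30:-→d31:-→d32:H0  best=H0
  ? 246.159.227.180  path d0:H3→d1:-→d2:-→d3:-→d4:-→d5:-→d6:-→d7:-→d8:-→d9:-→d10:-→d11:-→d12:H4→d13:-→d14:-→d15:-→d16:-→d17:-→d18:-→d19:-→d20:-→d21:-→d22:-→d23:H5→d24:H3  best=H3
  ? 246.144.0.9  path d0:H3→d1:-→d2:-→d3:-→d4:-→d5:-→d6:-→d7:-→d8:-→d9:-→d10:-→d11:-→d12:H4  best=H4
  ? 44.160.122.201  path d0:H3→d1:-→d2:-  best=H3

== LOOKUPS ==
["H1","no-route","H1","H1","H0","H0","H0","H0","H0","H5","H0","H0","H3","H4","H3"]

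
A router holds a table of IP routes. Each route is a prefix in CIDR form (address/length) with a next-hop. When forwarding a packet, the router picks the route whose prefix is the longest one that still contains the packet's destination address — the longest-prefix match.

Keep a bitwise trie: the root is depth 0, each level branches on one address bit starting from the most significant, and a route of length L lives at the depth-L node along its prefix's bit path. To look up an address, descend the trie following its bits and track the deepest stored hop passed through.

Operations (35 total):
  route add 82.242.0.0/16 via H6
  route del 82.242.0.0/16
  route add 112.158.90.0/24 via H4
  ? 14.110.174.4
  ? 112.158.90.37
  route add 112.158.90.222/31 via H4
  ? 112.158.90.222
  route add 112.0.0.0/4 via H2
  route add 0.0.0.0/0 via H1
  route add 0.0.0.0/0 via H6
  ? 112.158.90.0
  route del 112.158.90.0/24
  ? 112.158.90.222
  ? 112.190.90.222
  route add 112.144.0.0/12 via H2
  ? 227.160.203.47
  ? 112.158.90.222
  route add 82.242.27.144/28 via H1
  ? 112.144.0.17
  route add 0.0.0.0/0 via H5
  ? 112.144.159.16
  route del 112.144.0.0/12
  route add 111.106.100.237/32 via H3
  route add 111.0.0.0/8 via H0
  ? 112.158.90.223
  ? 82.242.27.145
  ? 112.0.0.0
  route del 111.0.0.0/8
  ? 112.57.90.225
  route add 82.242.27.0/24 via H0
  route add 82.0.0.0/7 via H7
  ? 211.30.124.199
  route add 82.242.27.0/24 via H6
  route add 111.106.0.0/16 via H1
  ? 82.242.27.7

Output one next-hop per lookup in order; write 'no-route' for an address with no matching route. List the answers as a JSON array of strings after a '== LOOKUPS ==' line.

Process each operation:
  + 82.242.0.0/16 (H6) depth=16
  - 82.242.0.0/16 clear@16
  + 112.158.90.0/24 (H4) depth=24
  lookup 14.110.174.4: bits 0 walk d0:-→d1:- -> no-route
  lookup 112.158.90.37: bits 011100001001111001011010 walk d0:-→d1:-→d2:-→d3:-→d4:-→d5:-→d6:-→d7:-→d8:-→d9:-→d10:-→d11:-→d12:-→d13:-→d14:-→d15:-→d16:-→d17:-→d18:-→d19:-→d20:-→d21:-→d22:-→d23:-→d24:H4 -> H4
  + 112.158.90.222/31 (H4) depth=31
  lookup 112.158.90.222: bits 0111000010011110010110101101111 walk d0:-→d1:-→d2:-→d3:-→d4:-→d5:-→d6:-→d7:-→d8:-→d9:-→d10:-→d11:-→d12:-→d13:-→d14:-→d15:-→d16:-→d17:-→d18:-→d19:-→d20:-→d21:-→d22:-→d23:-→d24:H4→d25:-→d26:-→d27:-→d28:-→d29:-→d30:-→d31:H4 -> H4
  + 112.0.0.0/4 (H2) depth=4
  + 0.0.0.0/0 (H1) depth=0
  + 0.0.0.0/0 (H6) depth=0
  lookup 112.158.90.0: bits 011100001001111001011010 walk d0:H6→d1:-→d2:-→d3:-→d4:H2→d5:-→d6:-→d7:-→d8:-→d9:-→d10:-→d11:-→d12:-→d13:-→d14:-→d15:-→d16:-→d17:-→d18:-→d19:-→d20:-→d21:-→d22:-→d23:-→d24:H4 -> H4
  - 112.158.90.0/24 clear@24
  lookup 112.158.90.222: bits 0111000010011110010110101101111 walk d0:H6→d1:-→d2:-→d3:-→d4:H2→d5:-→d6:-→d7:-→d8:-→d9:-→d10:-→d11:-→d12:-→d13:-→d14:-→d15:-→d16:-→d17:-→d18:-→d19:-→d20:-→d21:-→d22:-→d23:-→d24:-→d25:-→d26:-→d27:-→d28:-→d29:-→d30:-→d31:H4 -> H4
  lookup 112.190.90.222: bits 0111000010 walk d0:H6→d1:-→d2:-→d3:-→d4:H2→d5:-→d6:-→d7:-→d8:-→d9:-→d10:- -> H2
  + 112.144.0.0/12 (H2) depth=12
  lookup 227.160.203.47: bits ε walk d0:H6 -> H6
  lookup 112.158.90.222: bits 0111000010011110010110101101111 walk d0:H6→d1:-→d2:-→d3:-→d4:H2→d5:-→d6:-→d7:-→d8:-→d9:-→d10:-→d11:-→d12:H2→d13:-→d14:-→d15:-→d16:-→d17:-→d18:-→d19:-→d20:-→d21:-→d22:-→d23:-→d24:-→d25:-→d26:-→d27:-→d28:-→d29:-→d30:-→d31:H4 -> H4
  + 82.242.27.144/28 (H1) depth=28
  lookup 112.144.0.17: bits 011100001001 walk d0:H6→d1:-→d2:-→d3:-→d4:H2→d5:-→d6:-→d7:-→d8:-→d9:-→d10:-→d11:-→d12:H2 -> H2
  + 0.0.0.0/0 (H5) depth=0
  lookup 112.144.159.16: bits 011100001001 walk d0:H5→d1:-→d2:-→d3:-→d4:H2→d5:-→d6:-→d7:-→d8:-→d9:-→d10:-→d11:-→d12:H2 -> H2
  - 112.144.0.0/12 clear@12
  + 111.106.100.237/32 (H3) depth=32
  + 111.0.0.0/8 (H0) depth=8
  lookup 112.158.90.223: bits 0111000010011110010110101101111 walk d0:H5→d1:-→d2:-→d3:-→d4:H2→d5:-→d6:-→d7:-→d8:-→d9:-→d10:-→d11:-→d12:-→d13:-→d14:-→d15:-→d16:-→d17:-→d18:-→d19:-→d20:-→d21:-→d22:-→d23:-→d24:-→d25:-→d26:-→d27:-→d28:-→d29:-→d30:-→d31:H4 -> H4
  lookup 82.242.27.145: bits 0101001011110010000110111001 walk d0:H5→d1:-→d2:-→d3:-→d4:-→d5:-→d6:-→d7:-→d8:-→d9:-→d10:-→d11:-→d12:-→d13:-→d14:-→d15:-→d16:-→d17:-→d18:-→d19:-→d20:-→d21:-→d22:-→d23:-→d24:-→d25:-→d26:-→d27:-→d28:H1 -> H1
  lookup 112.0.0.0: bits 01110000 walk d0:H5→d1:-→d2:-→d3:-→d4:H2→d5:-→d6:-→d7:-→d8:- -> H2
  - 111.0.0.0/8 clear@8
  lookup 112.57.90.225: bits 01110000 walk d0:H5→d1:-→d2:-→d3:-→d4:H2→d5:-→d6:-→d7:-→d8:- -> H2
  + 82.242.27.0/24 (H0) depth=24
  + 82.0.0.0/7 (H7) depth=7
  lookup 211.30.124.199: bits ε walk d0:H5 -> H5
  + 82.242.27.0/24 (H6) depth=24
  + 111.106.0.0/16 (H1) depth=16
  lookup 82.242.27.7: bits 010100101111001000011011 walk d0:H5→d1:-→d2:-→d3:-→d4:-→d5:-→d6:-→d7:H7→d8:-→d9:-→d10:-→d11:-→d12:-→d13:-→d14:-→d15:-→d16:-→d17:-→d18:-→d19:-→d20:-→d21:-→d22:-→d23:-→d24:H6 -> H6

== LOOKUPS ==
["no-route","H4","H4","H4","H4","H2","H6","H4","H2","H2","H4","H1","H2","H2","H5","H6"]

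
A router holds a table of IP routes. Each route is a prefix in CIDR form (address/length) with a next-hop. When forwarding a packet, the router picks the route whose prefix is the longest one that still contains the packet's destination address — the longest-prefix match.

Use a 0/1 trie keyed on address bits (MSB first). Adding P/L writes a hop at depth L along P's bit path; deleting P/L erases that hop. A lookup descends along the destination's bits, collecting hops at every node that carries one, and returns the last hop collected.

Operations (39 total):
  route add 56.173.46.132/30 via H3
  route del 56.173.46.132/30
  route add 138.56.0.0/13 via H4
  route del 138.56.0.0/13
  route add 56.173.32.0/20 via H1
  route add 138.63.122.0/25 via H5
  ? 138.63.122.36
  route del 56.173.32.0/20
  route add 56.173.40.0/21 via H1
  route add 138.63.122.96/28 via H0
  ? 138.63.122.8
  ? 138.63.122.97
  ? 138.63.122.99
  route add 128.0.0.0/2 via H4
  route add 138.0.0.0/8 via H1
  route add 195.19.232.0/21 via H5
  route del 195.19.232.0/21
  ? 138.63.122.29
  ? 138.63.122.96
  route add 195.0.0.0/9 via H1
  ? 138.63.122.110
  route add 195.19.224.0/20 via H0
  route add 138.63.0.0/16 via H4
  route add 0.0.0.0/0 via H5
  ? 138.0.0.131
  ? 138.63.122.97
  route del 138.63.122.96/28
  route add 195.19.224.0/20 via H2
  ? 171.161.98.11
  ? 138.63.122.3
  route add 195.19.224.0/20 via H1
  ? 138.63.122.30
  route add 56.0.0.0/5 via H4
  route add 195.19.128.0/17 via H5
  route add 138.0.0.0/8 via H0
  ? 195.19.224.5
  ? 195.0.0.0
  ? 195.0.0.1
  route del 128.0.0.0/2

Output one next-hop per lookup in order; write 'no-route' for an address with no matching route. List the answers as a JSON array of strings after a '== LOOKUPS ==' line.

Process each operation:
  add 56.173.46.132/30 -> H3 at depth 30
  del 56.173.46.132/30 (clear depth 30)
  add 138.56.0.0/13 -> H4 at depth 13
  del 138.56.0.0/13 (clear depth 13)
  add 56.173.32.0/20 -> H1 at depth 20
  add 138.63.122.0/25 -> H5 at depth 25
  Q 138.63.122.36: descend 1000101000111111011110100 ; hops seen [H5] ; pick H5
  del 56.173.32.0/20 (clear depth 20)
  add 56.173.40.0/21 -> H1 at depth 21
  add 138.63.122.96/28 -> H0 at depth 28
  Q 138.63.122.8: descend 1000101000111111011110100 ; hops seen [H5] ; pick H5
  Q 138.63.122.97: descend 1000101000111111011110100110 ; hops seen [H5,H0] ; pick H0
  Q 138.63.122.99: descend 1000101000111111011110100110 ; hops seen [H5,H0] ; pick H0
  add 128.0.0.0/2 -> H4 at depth 2
  add 138.0.0.0/8 -> H1 at depth 8
  add 195.19.232.0/21 -> H5 at depth 21
  del 195.19.232.0/21 (clear depth 21)
  Q 138.63.122.29: descend 1000101000111111011110100 ; hops seen [H4,H1,H5] ; pick H5
  Q 138.63.122.96: descend 1000101000111111011110100110 ; hops seen [H4,H1,H5,H0] ; pick H0
  add 195.0.0.0/9 -> H1 at depth 9
  Q 138.63.122.110: descend 1000101000111111011110100110 ; hops seen [H4,H1,H5,H0] ; pick H0
  add 195.19.224.0/20 -> H0 at depth 20
  add 138.63.0.0/16 -> H4 at depth 16
  add 0.0.0.0/0 -> H5 at depth 0
  Q 138.0.0.131: descend 1000101000 ; hops seen [H5,H4,H1] ; pick H1
  Q 138.63.122.97: descend 1000101000111111011110100110 ; hops seen [H5,H4,H1,H4,H5,H0] ; pick H0
  del 138.63.122.96/28 (clear depth 28)
  add 195.19.224.0/20 -> H2 at depth 20
  Q 171.161.98.11: descend 10 ; hops seen [H5,H4] ; pick H4
  Q 138.63.122.3: descend 1000101000111111011110100 ; hops seen [H5,H4,H1,H4,H5] ; pick H5
  add 195.19.224.0/20 -> H1 at depth 20
  Q 138.63.122.30: descend 1000101000111111011110100 ; hops seen [H5,H4,H1,H4,H5] ; pick H5
  add 56.0.0.0/5 -> H4 at depth 5
  add 195.19.128.0/17 -> H5 at depth 17
  add 138.0.0.0/8 -> H0 at depth 8
  Q 195.19.224.5: descend 11000011000100111110 ; hops seen [H5,H1,H5,H1] ; pick H1
  Q 195.0.0.0: descend 11000011000 ; hops seen [H5,H1] ; pick H1
  Q 195.0.0.1: descend 11000011000 ; hops seen [H5,H1] ; pick H1
  del 128.0.0.0/2 (clear depth 2)

== LOOKUPS ==
["H5","H5","H0","H0","H5","H0","H0","H1","H0","H4","H5","H5","H1","H1","H1"]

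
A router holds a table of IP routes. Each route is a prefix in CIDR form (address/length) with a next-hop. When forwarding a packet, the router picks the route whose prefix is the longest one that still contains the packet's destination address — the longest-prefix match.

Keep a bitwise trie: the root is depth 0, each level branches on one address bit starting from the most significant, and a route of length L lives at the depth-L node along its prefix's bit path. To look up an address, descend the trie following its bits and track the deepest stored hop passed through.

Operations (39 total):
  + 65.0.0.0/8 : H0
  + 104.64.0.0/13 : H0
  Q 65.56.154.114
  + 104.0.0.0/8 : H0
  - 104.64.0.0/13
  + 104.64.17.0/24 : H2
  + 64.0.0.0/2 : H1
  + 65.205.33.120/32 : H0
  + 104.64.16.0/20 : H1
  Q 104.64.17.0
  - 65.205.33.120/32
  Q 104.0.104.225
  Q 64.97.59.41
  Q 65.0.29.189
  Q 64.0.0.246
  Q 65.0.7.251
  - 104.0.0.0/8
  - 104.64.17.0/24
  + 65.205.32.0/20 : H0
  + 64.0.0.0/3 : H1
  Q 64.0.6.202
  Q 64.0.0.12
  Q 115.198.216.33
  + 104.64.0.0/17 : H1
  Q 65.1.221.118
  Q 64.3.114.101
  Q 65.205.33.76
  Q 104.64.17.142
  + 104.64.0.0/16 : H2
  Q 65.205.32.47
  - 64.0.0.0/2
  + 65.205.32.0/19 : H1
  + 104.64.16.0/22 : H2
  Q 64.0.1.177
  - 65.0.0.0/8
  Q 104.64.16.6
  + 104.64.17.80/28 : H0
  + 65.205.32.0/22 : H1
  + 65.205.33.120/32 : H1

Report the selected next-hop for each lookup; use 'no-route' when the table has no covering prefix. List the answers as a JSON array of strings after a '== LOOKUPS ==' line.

Process each operation:
  + 65.0.0.0/8 (H0) depth=8
  + 104.64.0.0/13 (H0) depth=13
  ? 65.56.154.114  path d0:-→d1:-→d2:-→d3:-→d4:-→d5:-→d6:-→d7:-→d8:H0  best=H0
  + 104.0.0.0/8 (H0) depth=8
  - 104.64.0.0/13 clear@13
  + 104.64.17.0/24 (H2) depth=24
  + 64.0.0.0/2 (H1) depth=2
  + 65.205.33.120/32 (H0) depth=32
  + 104.64.16.0/20 (H1) depth=20
  ? 104.64.17.0  path d0:-→d1:-→d2:H1→d3:-→d4:-→d5:-→d6:-→d7:-→d8:H0→d9:-→d10:-→d11:-→d12:-→d13:-→d14:-→d15:-→d16:-→d17:-→d18:-→d19:-→d20:H1→d21:-→d22:-→d23:-→d24:H2  best=H2
  - 65.205.33.120/32 clear@32
  ? 104.0.104.225  path d0:-→d1:-→d2:H1→d3:-→d4:-→d5:-→d6:-→d7:-→d8:H0→d9:-  best=H0
  ? 64.97.59.41  path d0:-→d1:-→d2:H1→d3:-→d4:-→d5:-→d6:-→d7:-  best=H1
  ? 65.0.29.189  path d0:-→d1:-→d2:H1→d3:-→d4:-→d5:-→d6:-→d7:-→d8:H0  best=H0
  ? 64.0.0.246  path d0:-→d1:-→d2:H1→d3:-→d4:-→d5:-→d6:-→d7:-  best=H1
  ? 65.0.7.251  path d0:-→d1:-→d2:H1→d3:-→d4:-→d5:-→d6:-→d7:-→d8:H0  best=H0
  - 104.0.0.0/8 clear@8
  - 104.64.17.0/24 clear@24
  + 65.205.32.0/20 (H0) depth=20
  + 64.0.0.0/3 (H1) depth=3
  ? 64.0.6.202  path d0:-→d1:-→d2:H1→d3:H1→d4:-→d5:-→d6:-→d7:-  best=H1
  ? 64.0.0.12  path d0:-→d1:-→d2:H1→d3:H1→d4:-→d5:-→d6:-→d7:-  best=H1
  ? 115.198.216.33  path d0:-→d1:-→d2:H1→d3:-  best=H1
  + 104.64.0.0/17 (H1) depth=17
  ? 65.1.221.118  path d0:-→d1:-→d2:H1→d3:H1→d4:-→d5:-→d6:-→d7:-→d8:H0  best=H0
  ? 64.3.114.101  path d0:-→d1:-→d2:H1→d3:H1→d4:-→d5:-→d6:-→d7:-  best=H1
  ? 65.205.33.76  path d0:-→d1:-→d2:H1→d3:H1→d4:-→d5:-→d6:-→d7:-→d8:H0→d9:-→d10:-→d11:-→d12:-→d13:-→d14:-→d15:-→d16:-→d17:-→d18:-→d19:-→d20:H0→d21:-→d22:-→d23:-→d24:-→d25:-→d26:-  best=H0
  ? 104.64.17.142  path d0:-→d1:-→d2:H1→d3:-→d4:-→d5:-→d6:-→d7:-→d8:-→d9:-→d10:-→d11:-→d12:-→d13:-→d14:-→d15:-→d16:-→d17:H1→d18:-→d19:-→d20:H1→d21:-→d22:-→d23:-→d24:-  best=H1
  + 104.64.0.0/16 (H2) depth=16
  ? 65.205.32.47  path d0:-→d1:-→d2:H1→d3:H1→d4:-→d5:-→d6:-→d7:-→d8:H0→d9:-→d10:-→d11:-→d12:-→d13:-→d14:-→d15:-→d16:-→d17:-→d18:-→d19:-→d20:H0→d21:-→d22:-→d23:-  best=H0
  - 64.0.0.0/2 clear@2
  + 65.205.32.0/19 (H1) depth=19
  + 104.64.16.0/22 (H2) depth=22
  ? 64.0.1.177  path d0:-→d1:-→d2:-→d3:H1→d4:-→d5:-→d6:-→d7:-  best=H1
  - 65.0.0.0/8 clear@8
  ? 104.64.16.6  path d0:-→d1:-→d2:-→d3:-→d4:-→d5:-→d6:-→d7:-→d8:-→d9:-→d10:-→d11:-→d12:-→d13:-→d14:-→d15:-→d16:H2→d17:H1→d18:-→d19:-→d20:H1→d21:-→d22:H2→d23:-  best=H2
  + 104.64.17.80/28 (H0) depth=28
  + 65.205.32.0/22 (H1) depth=22
  + 65.205.33.120/32 (H1) depth=32

== LOOKUPS ==
["H0","H2","H0","H1","H0","H1","H0","H1","H1","H1","H0","H1","H0","H1","H0","H1","H2"]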